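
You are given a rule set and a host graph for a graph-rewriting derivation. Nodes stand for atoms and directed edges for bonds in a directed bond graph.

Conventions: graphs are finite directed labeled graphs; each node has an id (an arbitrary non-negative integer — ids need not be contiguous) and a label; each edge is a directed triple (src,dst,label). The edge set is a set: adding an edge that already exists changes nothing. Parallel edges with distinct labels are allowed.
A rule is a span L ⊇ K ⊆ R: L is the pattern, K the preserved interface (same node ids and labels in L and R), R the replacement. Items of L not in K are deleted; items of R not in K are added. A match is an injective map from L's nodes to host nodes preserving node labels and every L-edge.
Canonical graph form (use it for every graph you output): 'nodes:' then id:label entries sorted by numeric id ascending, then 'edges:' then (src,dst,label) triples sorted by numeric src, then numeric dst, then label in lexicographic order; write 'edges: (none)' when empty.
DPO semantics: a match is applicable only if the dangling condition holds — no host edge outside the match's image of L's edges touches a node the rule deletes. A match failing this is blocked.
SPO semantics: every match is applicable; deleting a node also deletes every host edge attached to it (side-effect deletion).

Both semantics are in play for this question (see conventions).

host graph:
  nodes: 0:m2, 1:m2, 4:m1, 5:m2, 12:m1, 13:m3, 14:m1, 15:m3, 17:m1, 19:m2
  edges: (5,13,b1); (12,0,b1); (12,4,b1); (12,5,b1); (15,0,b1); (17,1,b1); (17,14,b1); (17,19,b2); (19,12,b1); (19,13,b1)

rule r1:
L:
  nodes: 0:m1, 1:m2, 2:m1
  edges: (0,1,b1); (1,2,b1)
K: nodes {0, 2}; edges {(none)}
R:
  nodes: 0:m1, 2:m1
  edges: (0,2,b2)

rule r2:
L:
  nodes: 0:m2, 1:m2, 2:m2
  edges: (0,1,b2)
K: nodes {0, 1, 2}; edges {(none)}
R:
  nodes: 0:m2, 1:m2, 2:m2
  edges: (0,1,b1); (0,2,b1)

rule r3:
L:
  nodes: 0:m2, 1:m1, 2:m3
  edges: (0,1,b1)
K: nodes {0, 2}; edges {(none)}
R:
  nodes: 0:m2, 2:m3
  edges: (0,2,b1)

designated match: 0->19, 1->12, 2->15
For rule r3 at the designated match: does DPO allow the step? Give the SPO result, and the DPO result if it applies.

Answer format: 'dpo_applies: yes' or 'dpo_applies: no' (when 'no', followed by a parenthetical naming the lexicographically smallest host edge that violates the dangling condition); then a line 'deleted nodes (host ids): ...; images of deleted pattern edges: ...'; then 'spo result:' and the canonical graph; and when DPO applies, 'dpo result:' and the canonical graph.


dpo_applies: no
(the rule deletes node 12, which keeps host edge (12,0,b1) outside the match image — the dangling condition fails, DPO blocks; SPO proceeds and side-deletes such edges)
deleted nodes (host ids): 12; images of deleted pattern edges: (19,12,b1)
spo result:
nodes: 0:m2, 1:m2, 4:m1, 5:m2, 13:m3, 14:m1, 15:m3, 17:m1, 19:m2
edges: (5,13,b1); (15,0,b1); (17,1,b1); (17,14,b1); (17,19,b2); (19,13,b1); (19,15,b1)


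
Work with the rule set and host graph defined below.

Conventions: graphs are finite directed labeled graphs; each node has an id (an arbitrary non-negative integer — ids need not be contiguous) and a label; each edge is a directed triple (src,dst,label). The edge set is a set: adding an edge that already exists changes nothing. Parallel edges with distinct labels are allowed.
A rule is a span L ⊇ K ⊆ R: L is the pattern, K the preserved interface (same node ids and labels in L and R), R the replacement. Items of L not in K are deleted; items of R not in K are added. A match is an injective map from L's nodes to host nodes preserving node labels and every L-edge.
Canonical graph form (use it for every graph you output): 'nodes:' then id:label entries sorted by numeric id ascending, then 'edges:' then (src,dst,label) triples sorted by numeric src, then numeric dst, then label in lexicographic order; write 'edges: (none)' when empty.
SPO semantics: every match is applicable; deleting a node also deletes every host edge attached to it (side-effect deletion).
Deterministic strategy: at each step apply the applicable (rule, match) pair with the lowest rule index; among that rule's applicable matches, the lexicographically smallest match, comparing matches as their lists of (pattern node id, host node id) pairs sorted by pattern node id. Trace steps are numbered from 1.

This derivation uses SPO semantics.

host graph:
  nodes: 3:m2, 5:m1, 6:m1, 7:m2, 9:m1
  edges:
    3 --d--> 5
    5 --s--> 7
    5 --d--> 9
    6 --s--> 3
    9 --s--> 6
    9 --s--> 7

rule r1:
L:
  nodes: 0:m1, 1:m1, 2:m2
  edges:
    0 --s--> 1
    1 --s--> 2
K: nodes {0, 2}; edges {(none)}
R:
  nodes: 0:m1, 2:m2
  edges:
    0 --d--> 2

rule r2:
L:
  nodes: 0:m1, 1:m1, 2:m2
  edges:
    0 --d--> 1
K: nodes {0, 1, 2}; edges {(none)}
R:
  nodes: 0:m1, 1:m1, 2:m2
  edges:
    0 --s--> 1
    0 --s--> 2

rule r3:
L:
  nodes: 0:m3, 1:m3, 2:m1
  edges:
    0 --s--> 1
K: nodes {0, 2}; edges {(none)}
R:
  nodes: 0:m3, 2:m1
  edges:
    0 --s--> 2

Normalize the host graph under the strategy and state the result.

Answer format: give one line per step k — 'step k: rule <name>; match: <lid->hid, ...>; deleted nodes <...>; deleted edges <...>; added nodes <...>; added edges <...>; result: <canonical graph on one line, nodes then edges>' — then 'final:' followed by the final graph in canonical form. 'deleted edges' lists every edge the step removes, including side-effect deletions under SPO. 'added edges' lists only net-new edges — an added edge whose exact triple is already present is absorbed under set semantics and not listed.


step 1: rule r1; match: 0->9, 1->6, 2->3; deleted nodes 6; deleted edges (6,3,s); (9,6,s); added nodes (none); added edges (9,3,d); result: nodes: 3:m2, 5:m1, 7:m2, 9:m1 edges: (3,5,d); (5,7,s); (5,9,d); (9,3,d); (9,7,s)
step 2: rule r2; match: 0->5, 1->9, 2->3; deleted nodes (none); deleted edges (5,9,d); added nodes (none); added edges (5,3,s); (5,9,s); result: nodes: 3:m2, 5:m1, 7:m2, 9:m1 edges: (3,5,d); (5,3,s); (5,7,s); (5,9,s); (9,3,d); (9,7,s)
step 3: rule r1; match: 0->5, 1->9, 2->7; deleted nodes 9; deleted edges (5,9,s); (9,3,d); (9,7,s); added nodes (none); added edges (5,7,d); result: nodes: 3:m2, 5:m1, 7:m2 edges: (3,5,d); (5,3,s); (5,7,d); (5,7,s)
final:
nodes: 3:m2, 5:m1, 7:m2
edges: (3,5,d); (5,3,s); (5,7,d); (5,7,s)


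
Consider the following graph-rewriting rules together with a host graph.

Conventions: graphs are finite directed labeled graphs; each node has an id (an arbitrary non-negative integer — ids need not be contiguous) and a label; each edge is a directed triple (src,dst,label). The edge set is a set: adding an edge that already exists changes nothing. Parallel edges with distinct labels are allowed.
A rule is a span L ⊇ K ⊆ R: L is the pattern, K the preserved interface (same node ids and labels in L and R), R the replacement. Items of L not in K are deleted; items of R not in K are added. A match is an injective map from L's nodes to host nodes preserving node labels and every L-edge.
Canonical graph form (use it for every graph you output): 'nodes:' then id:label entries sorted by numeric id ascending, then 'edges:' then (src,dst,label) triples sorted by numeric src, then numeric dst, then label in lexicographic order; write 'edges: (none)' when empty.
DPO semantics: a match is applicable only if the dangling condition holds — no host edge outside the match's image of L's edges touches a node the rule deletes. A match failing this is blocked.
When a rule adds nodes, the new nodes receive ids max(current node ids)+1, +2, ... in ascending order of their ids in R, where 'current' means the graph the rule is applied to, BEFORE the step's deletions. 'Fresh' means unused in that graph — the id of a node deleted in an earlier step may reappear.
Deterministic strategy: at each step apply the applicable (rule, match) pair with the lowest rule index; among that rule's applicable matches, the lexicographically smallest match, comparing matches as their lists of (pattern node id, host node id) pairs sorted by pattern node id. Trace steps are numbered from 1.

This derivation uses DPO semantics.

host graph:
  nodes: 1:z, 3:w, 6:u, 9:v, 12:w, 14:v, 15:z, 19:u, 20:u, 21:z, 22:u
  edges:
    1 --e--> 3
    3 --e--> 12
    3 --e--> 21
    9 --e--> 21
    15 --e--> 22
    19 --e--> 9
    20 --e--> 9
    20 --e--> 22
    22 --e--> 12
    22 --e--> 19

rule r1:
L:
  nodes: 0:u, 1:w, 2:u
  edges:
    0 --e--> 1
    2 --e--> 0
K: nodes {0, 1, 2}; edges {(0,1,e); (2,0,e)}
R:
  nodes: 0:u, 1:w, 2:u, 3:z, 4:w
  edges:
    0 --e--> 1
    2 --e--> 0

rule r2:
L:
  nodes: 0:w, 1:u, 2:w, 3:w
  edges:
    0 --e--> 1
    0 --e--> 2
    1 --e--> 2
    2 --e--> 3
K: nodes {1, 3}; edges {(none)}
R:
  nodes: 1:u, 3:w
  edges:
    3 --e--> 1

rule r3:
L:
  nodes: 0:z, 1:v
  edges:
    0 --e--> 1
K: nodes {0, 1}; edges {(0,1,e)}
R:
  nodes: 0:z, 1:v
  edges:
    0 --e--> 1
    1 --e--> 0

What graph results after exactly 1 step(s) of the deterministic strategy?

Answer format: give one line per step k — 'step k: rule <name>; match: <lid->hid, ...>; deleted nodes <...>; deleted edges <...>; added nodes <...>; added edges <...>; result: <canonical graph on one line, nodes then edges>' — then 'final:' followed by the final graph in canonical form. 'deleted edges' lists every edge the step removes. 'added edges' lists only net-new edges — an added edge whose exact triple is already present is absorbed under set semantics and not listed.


step 1: rule r1; match: 0->22, 1->12, 2->20; deleted nodes (none); deleted edges (none); added nodes 23, 24; added edges (none); result: nodes: 1:z, 3:w, 6:u, 9:v, 12:w, 14:v, 15:z, 19:u, 20:u, 21:z, 22:u, 23:z, 24:w edges: (1,3,e); (3,12,e); (3,21,e); (9,21,e); (15,22,e); (19,9,e); (20,9,e); (20,22,e); (22,12,e); (22,19,e)
final:
nodes: 1:z, 3:w, 6:u, 9:v, 12:w, 14:v, 15:z, 19:u, 20:u, 21:z, 22:u, 23:z, 24:w
edges: (1,3,e); (3,12,e); (3,21,e); (9,21,e); (15,22,e); (19,9,e); (20,9,e); (20,22,e); (22,12,e); (22,19,e)


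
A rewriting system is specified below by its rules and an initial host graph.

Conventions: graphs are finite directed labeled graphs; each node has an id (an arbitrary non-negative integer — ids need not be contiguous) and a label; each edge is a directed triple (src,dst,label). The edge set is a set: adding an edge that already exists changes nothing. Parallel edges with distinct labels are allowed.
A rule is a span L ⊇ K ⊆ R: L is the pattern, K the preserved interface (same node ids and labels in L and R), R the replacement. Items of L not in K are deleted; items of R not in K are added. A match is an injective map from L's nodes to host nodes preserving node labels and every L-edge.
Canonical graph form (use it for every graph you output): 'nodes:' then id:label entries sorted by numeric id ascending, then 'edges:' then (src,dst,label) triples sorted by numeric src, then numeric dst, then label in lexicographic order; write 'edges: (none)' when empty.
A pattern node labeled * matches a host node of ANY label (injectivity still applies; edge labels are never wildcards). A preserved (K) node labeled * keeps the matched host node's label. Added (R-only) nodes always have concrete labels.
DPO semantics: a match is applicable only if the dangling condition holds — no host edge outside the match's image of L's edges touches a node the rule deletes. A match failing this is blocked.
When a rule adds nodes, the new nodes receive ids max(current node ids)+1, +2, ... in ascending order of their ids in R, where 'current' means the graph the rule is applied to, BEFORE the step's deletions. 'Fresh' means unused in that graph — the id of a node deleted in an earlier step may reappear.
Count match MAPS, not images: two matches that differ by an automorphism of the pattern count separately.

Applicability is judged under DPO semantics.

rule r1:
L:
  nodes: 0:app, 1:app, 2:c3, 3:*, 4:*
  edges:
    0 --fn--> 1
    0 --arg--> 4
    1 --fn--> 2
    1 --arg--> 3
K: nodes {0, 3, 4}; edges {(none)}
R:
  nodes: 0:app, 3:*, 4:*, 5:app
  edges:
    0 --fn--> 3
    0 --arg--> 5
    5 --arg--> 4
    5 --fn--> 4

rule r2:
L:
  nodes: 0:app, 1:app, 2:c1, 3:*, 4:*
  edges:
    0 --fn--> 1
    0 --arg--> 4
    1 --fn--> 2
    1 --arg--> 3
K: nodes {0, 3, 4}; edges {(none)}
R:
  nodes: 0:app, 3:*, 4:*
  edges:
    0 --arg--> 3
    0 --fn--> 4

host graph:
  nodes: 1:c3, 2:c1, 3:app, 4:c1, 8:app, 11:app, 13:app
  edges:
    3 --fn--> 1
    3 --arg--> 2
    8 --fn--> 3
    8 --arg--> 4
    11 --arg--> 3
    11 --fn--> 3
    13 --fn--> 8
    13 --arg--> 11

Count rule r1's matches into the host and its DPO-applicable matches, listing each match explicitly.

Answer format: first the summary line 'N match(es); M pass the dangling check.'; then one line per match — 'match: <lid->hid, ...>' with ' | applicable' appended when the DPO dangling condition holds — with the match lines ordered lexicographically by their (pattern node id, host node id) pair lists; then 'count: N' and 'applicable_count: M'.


1 match(es); 0 pass the dangling check.
match: 0->8, 1->3, 2->1, 3->2, 4->4
count: 1
applicable_count: 0


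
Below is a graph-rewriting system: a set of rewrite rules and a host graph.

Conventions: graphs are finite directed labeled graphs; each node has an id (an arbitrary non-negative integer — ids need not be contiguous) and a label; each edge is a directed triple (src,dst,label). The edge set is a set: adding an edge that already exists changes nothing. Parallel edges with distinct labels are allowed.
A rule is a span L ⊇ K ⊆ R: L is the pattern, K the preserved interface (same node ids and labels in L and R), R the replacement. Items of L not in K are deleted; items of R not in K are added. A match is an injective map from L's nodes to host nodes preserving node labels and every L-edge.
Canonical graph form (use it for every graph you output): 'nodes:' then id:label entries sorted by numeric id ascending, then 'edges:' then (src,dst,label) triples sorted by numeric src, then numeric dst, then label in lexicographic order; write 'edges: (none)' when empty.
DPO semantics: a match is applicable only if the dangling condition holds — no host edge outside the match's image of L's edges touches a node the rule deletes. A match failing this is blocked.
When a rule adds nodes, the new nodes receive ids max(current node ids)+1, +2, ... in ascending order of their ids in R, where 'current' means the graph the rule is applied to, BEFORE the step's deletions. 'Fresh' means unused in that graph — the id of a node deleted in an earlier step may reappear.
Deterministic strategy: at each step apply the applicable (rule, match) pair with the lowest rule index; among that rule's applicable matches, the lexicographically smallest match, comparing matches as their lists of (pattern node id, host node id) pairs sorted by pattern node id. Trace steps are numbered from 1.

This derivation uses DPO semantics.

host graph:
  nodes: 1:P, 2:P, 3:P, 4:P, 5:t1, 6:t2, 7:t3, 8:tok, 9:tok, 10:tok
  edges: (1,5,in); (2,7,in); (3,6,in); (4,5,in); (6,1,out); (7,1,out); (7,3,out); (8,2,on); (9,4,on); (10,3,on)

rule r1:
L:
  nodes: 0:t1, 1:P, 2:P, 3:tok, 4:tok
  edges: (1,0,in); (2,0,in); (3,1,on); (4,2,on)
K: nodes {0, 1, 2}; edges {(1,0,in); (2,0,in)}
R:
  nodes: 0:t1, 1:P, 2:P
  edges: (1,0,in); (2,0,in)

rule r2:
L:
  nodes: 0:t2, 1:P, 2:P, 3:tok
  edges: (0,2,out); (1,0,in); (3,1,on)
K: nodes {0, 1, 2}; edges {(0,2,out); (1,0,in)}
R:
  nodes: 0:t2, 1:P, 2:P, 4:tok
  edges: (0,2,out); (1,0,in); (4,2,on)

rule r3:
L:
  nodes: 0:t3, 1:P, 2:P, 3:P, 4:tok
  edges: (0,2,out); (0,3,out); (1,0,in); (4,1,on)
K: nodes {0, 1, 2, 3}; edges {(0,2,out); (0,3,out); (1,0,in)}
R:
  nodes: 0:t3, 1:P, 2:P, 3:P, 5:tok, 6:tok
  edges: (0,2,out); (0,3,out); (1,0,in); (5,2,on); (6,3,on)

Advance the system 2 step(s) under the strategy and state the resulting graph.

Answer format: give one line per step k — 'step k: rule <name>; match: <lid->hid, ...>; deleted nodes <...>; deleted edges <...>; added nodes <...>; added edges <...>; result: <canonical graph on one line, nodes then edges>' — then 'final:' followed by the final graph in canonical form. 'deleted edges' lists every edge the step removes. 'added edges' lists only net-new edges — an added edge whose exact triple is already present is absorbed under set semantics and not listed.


step 1: rule r2; match: 0->6, 1->3, 2->1, 3->10; deleted nodes 10; deleted edges (10,3,on); added nodes 11; added edges (11,1,on); result: nodes: 1:P, 2:P, 3:P, 4:P, 5:t1, 6:t2, 7:t3, 8:tok, 9:tok, 11:tok edges: (1,5,in); (2,7,in); (3,6,in); (4,5,in); (6,1,out); (7,1,out); (7,3,out); (8,2,on); (9,4,on); (11,1,on)
step 2: rule r1; match: 0->5, 1->1, 2->4, 3->11, 4->9; deleted nodes 9, 11; deleted edges (9,4,on); (11,1,on); added nodes (none); added edges (none); result: nodes: 1:P, 2:P, 3:P, 4:P, 5:t1, 6:t2, 7:t3, 8:tok edges: (1,5,in); (2,7,in); (3,6,in); (4,5,in); (6,1,out); (7,1,out); (7,3,out); (8,2,on)
final:
nodes: 1:P, 2:P, 3:P, 4:P, 5:t1, 6:t2, 7:t3, 8:tok
edges: (1,5,in); (2,7,in); (3,6,in); (4,5,in); (6,1,out); (7,1,out); (7,3,out); (8,2,on)


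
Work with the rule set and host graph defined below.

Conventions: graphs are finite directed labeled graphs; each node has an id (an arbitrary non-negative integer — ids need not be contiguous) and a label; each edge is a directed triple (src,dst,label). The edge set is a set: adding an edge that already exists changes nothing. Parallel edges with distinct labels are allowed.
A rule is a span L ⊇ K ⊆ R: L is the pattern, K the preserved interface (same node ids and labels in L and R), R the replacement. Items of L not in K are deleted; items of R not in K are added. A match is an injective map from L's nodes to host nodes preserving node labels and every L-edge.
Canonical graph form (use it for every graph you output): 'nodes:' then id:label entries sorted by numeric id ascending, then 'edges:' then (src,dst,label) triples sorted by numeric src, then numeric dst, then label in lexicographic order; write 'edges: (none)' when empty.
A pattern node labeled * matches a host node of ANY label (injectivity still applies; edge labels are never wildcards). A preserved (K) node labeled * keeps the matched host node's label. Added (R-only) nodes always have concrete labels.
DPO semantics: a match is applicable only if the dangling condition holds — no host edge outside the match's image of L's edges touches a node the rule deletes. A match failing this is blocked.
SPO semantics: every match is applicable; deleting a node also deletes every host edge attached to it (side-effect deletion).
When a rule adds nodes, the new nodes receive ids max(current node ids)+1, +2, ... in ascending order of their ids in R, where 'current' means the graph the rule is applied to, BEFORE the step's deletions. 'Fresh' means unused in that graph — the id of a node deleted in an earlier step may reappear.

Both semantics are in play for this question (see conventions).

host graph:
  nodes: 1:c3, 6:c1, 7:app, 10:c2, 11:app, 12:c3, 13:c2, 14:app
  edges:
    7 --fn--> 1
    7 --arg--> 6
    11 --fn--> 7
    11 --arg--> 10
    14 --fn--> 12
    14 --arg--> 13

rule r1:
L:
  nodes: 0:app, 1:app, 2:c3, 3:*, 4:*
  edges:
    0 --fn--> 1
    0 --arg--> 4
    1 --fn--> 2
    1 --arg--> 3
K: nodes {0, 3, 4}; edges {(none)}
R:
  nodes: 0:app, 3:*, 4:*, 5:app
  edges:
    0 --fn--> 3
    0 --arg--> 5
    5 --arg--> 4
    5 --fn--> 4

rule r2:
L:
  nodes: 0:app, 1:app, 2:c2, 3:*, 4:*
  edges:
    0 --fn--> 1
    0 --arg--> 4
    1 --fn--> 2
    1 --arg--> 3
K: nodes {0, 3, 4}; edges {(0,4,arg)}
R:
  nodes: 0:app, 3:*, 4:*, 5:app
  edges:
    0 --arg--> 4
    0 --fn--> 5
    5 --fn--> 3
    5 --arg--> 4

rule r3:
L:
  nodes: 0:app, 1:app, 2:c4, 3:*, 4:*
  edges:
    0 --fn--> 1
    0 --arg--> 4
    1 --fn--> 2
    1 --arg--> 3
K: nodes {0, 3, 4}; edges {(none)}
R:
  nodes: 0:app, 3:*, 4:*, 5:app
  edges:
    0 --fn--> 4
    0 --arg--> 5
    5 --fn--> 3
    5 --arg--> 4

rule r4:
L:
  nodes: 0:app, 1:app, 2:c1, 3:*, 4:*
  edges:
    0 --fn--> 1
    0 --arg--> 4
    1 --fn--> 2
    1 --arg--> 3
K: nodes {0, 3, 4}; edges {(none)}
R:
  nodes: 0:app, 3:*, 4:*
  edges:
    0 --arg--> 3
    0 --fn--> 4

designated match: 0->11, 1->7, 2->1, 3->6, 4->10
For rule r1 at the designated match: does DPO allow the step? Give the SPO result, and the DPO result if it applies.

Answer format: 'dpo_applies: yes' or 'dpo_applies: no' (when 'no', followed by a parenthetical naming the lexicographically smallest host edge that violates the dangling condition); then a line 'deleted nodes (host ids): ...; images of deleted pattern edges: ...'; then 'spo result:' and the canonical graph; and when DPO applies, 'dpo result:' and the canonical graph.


dpo_applies: yes
deleted nodes (host ids): 1, 7; images of deleted pattern edges: (7,1,fn); (7,6,arg); (11,7,fn); (11,10,arg)
spo result:
nodes: 6:c1, 10:c2, 11:app, 12:c3, 13:c2, 14:app, 15:app
edges: (11,6,fn); (11,15,arg); (14,12,fn); (14,13,arg); (15,10,arg); (15,10,fn)
dpo result:
nodes: 6:c1, 10:c2, 11:app, 12:c3, 13:c2, 14:app, 15:app
edges: (11,6,fn); (11,15,arg); (14,12,fn); (14,13,arg); (15,10,arg); (15,10,fn)


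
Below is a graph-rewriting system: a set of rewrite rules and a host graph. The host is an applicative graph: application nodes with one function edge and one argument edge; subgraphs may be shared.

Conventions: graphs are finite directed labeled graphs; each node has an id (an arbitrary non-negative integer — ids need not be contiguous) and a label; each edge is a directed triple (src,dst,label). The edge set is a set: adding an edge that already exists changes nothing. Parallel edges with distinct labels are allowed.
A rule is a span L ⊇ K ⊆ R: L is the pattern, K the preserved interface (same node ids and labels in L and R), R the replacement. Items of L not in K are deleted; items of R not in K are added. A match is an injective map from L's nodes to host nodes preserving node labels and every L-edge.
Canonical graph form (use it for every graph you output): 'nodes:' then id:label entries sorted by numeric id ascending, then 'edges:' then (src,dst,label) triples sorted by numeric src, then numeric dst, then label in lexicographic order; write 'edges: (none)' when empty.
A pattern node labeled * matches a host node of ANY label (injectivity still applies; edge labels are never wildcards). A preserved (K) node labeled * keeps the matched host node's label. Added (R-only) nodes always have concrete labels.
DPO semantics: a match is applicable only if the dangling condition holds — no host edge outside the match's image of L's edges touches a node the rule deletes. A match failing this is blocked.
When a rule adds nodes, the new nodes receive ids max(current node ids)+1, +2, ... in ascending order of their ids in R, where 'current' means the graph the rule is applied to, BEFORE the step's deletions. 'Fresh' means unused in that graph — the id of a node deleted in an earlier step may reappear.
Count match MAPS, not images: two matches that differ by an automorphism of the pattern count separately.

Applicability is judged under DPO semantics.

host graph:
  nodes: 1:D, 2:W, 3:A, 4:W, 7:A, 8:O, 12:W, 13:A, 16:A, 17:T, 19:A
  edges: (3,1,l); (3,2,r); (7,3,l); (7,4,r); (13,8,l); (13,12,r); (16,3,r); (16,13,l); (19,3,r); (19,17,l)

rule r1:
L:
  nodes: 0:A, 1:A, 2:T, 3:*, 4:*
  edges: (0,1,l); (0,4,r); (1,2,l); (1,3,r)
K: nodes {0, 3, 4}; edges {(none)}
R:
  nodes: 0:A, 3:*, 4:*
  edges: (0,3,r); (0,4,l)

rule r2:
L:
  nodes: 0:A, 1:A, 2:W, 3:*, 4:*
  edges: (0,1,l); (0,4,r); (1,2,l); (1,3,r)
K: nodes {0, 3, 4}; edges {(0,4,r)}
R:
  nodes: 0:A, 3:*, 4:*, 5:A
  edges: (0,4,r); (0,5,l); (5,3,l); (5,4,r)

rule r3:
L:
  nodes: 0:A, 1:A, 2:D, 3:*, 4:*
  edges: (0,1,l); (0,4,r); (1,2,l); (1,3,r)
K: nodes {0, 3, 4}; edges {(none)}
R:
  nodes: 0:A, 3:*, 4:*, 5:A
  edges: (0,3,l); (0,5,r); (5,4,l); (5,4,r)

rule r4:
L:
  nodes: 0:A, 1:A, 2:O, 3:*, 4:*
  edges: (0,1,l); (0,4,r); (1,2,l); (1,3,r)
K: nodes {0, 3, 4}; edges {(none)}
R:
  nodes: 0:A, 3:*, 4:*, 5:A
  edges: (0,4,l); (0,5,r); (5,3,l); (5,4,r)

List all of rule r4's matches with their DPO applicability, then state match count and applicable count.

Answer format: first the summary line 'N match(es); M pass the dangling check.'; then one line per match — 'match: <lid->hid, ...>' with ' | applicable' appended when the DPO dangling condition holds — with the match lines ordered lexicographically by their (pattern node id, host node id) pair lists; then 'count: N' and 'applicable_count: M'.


1 match(es); 1 pass the dangling check.
match: 0->16, 1->13, 2->8, 3->12, 4->3 | applicable
count: 1
applicable_count: 1


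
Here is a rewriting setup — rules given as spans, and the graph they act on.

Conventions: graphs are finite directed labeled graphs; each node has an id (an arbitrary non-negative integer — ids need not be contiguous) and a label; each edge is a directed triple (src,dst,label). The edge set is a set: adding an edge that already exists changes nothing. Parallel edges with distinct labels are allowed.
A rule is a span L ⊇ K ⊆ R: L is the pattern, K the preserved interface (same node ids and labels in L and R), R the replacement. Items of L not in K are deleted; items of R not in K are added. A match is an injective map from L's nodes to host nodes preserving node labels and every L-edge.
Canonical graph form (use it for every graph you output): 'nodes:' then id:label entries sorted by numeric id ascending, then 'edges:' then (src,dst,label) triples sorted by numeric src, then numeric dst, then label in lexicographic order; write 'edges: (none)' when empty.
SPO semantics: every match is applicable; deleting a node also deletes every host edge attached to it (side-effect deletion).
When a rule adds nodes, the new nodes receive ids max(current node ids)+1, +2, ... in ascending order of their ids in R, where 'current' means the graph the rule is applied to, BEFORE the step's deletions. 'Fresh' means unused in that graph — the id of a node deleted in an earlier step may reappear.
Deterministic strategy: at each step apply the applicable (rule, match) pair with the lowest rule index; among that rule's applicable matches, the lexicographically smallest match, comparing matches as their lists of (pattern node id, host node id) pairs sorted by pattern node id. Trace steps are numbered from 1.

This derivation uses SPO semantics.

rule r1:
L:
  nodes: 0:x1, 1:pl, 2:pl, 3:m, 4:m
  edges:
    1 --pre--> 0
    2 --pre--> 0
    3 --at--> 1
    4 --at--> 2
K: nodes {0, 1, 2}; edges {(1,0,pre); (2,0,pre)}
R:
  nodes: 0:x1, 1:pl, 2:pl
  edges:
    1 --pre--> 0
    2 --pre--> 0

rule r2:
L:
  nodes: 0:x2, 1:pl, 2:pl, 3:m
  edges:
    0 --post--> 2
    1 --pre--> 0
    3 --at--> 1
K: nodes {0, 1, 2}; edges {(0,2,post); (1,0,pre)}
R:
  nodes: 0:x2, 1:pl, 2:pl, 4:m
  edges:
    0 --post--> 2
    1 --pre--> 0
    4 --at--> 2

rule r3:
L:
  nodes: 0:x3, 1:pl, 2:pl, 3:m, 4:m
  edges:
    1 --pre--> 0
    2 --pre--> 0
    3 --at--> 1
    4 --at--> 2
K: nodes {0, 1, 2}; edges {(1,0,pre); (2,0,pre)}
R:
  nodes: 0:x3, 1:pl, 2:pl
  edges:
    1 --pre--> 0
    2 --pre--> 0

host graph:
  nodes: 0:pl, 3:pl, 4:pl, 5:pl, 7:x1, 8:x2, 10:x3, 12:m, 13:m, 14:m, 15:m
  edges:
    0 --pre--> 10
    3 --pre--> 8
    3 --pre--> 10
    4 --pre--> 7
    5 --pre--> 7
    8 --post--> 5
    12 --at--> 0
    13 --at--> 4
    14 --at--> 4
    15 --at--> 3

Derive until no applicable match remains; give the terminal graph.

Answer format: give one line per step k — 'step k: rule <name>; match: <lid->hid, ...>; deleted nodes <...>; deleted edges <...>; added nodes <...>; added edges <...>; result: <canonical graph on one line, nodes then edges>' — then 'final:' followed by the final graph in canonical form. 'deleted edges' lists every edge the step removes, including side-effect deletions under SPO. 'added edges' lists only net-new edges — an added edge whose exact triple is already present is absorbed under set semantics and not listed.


step 1: rule r2; match: 0->8, 1->3, 2->5, 3->15; deleted nodes 15; deleted edges (15,3,at); added nodes 16; added edges (16,5,at); result: nodes: 0:pl, 3:pl, 4:pl, 5:pl, 7:x1, 8:x2, 10:x3, 12:m, 13:m, 14:m, 16:m edges: (0,10,pre); (3,8,pre); (3,10,pre); (4,7,pre); (5,7,pre); (8,5,post); (12,0,at); (13,4,at); (14,4,at); (16,5,at)
step 2: rule r1; match: 0->7, 1->4, 2->5, 3->13, 4->16; deleted nodes 13, 16; deleted edges (13,4,at); (16,5,at); added nodes (none); added edges (none); result: nodes: 0:pl, 3:pl, 4:pl, 5:pl, 7:x1, 8:x2, 10:x3, 12:m, 14:m edges: (0,10,pre); (3,8,pre); (3,10,pre); (4,7,pre); (5,7,pre); (8,5,post); (12,0,at); (14,4,at)
final:
nodes: 0:pl, 3:pl, 4:pl, 5:pl, 7:x1, 8:x2, 10:x3, 12:m, 14:m
edges: (0,10,pre); (3,8,pre); (3,10,pre); (4,7,pre); (5,7,pre); (8,5,post); (12,0,at); (14,4,at)


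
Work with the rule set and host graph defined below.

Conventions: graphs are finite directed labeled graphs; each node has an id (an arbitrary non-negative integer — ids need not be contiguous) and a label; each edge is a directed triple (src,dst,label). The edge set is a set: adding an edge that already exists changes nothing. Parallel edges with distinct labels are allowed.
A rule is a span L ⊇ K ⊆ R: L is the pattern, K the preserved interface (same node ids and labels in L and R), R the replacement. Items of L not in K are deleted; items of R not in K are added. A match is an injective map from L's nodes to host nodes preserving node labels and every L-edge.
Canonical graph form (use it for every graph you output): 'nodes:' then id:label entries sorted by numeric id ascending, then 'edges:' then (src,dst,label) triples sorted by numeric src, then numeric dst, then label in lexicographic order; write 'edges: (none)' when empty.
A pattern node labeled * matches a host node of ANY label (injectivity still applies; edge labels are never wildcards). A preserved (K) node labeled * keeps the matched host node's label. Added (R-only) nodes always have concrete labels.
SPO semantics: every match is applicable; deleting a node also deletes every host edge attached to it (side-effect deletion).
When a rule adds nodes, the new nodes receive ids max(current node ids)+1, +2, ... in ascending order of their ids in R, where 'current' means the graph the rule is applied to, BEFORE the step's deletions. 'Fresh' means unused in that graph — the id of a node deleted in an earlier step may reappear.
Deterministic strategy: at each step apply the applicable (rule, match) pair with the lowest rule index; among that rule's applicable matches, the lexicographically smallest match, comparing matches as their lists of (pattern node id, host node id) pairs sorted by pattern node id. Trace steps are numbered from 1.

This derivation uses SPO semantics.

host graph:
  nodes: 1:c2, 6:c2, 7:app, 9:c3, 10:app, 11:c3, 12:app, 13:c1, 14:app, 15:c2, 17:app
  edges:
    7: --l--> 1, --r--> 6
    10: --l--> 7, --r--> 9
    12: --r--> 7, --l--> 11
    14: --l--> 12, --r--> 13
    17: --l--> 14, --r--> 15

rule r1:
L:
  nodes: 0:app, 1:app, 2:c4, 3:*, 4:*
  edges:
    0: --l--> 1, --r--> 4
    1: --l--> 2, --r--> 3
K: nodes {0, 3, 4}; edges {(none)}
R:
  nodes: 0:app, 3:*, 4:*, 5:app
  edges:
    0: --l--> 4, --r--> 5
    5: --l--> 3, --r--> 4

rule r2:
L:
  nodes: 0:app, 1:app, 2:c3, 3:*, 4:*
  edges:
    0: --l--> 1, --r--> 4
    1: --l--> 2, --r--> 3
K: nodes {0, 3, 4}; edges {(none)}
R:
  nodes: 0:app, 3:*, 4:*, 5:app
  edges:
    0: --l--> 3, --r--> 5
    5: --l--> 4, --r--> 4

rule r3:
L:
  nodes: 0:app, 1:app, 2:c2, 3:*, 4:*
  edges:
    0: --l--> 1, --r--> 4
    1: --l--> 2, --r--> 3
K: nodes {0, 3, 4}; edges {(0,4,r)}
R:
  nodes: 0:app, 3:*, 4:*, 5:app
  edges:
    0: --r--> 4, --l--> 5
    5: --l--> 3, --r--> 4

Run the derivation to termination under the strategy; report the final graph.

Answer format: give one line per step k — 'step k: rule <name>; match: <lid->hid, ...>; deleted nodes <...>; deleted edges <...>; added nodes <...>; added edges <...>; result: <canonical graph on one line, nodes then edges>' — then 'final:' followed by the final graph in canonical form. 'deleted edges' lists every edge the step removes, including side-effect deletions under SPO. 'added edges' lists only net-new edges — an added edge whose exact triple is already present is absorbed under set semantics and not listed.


step 1: rule r2; match: 0->14, 1->12, 2->11, 3->7, 4->13; deleted nodes 11, 12; deleted edges (12,7,r); (12,11,l); (14,12,l); (14,13,r); added nodes 18; added edges (14,7,l); (14,18,r); (18,13,l); (18,13,r); result: nodes: 1:c2, 6:c2, 7:app, 9:c3, 10:app, 13:c1, 14:app, 15:c2, 17:app, 18:app edges: (7,1,l); (7,6,r); (10,7,l); (10,9,r); (14,7,l); (14,18,r); (17,14,l); (17,15,r); (18,13,l); (18,13,r)
step 2: rule r3; match: 0->10, 1->7, 2->1, 3->6, 4->9; deleted nodes 1, 7; deleted edges (7,1,l); (7,6,r); (10,7,l); (14,7,l); added nodes 19; added edges (10,19,l); (19,6,l); (19,9,r); result: nodes: 6:c2, 9:c3, 10:app, 13:c1, 14:app, 15:c2, 17:app, 18:app, 19:app edges: (10,9,r); (10,19,l); (14,18,r); (17,14,l); (17,15,r); (18,13,l); (18,13,r); (19,6,l); (19,9,r)
final:
nodes: 6:c2, 9:c3, 10:app, 13:c1, 14:app, 15:c2, 17:app, 18:app, 19:app
edges: (10,9,r); (10,19,l); (14,18,r); (17,14,l); (17,15,r); (18,13,l); (18,13,r); (19,6,l); (19,9,r)


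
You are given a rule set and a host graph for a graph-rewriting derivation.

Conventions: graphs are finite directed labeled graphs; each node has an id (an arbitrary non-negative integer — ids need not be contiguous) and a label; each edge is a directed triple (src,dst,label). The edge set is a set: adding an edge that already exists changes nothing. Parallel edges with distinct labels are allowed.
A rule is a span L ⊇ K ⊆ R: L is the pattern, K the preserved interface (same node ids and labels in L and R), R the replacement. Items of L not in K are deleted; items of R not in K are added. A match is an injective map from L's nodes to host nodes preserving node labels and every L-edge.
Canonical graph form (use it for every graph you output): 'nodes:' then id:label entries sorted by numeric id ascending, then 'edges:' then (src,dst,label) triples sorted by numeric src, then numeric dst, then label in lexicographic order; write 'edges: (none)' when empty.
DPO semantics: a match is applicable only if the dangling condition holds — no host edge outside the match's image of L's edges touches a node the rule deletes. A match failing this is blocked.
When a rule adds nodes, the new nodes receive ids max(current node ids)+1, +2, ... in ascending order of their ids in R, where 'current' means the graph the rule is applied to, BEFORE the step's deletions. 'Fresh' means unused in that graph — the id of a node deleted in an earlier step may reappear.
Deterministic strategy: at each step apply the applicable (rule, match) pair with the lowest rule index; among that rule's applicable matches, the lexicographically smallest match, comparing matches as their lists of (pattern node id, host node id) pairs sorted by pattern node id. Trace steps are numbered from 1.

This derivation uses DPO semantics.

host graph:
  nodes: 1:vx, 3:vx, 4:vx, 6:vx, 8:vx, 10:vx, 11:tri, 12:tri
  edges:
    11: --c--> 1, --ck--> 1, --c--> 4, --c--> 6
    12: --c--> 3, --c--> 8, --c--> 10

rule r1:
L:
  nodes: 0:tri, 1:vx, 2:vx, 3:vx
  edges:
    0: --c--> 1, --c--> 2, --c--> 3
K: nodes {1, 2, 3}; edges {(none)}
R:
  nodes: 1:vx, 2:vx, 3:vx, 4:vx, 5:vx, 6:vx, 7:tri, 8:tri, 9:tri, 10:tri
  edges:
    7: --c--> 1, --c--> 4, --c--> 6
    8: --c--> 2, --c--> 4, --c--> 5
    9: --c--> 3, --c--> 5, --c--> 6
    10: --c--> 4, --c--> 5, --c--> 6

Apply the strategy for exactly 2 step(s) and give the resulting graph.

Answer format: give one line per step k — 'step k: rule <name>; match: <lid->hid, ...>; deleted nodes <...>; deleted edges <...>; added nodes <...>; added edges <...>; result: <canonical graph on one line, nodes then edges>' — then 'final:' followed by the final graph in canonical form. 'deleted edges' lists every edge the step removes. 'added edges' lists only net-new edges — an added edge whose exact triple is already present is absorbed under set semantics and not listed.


step 1: rule r1; match: 0->12, 1->3, 2->8, 3->10; deleted nodes 12; deleted edges (12,3,c); (12,8,c); (12,10,c); added nodes 13, 14, 15, 16, 17, 18, 19; added edges (16,3,c); (16,13,c); (16,15,c); (17,8,c); (17,13,c); (17,14,c); (18,10,c); (18,14,c); (18,15,c); (19,13,c); (19,14,c); (19,15,c); result: nodes: 1:vx, 3:vx, 4:vx, 6:vx, 8:vx, 10:vx, 11:tri, 13:vx, 14:vx, 15:vx, 16:tri, 17:tri, 18:tri, 19:tri edges: (11,1,c); (11,1,ck); (11,4,c); (11,6,c); (16,3,c); (16,13,c); (16,15,c); (17,8,c); (17,13,c); (17,14,c); (18,10,c); (18,14,c); (18,15,c); (19,13,c); (19,14,c); (19,15,c)
step 2: rule r1; match: 0->16, 1->3, 2->13, 3->15; deleted nodes 16; deleted edges (16,3,c); (16,13,c); (16,15,c); added nodes 20, 21, 22, 23, 24, 25, 26; added edges (23,3,c); (23,20,c); (23,22,c); (24,13,c); (24,20,c); (24,21,c); (25,15,c); (25,21,c); (25,22,c); (26,20,c); (26,21,c); (26,22,c); result: nodes: 1:vx, 3:vx, 4:vx, 6:vx, 8:vx, 10:vx, 11:tri, 13:vx, 14:vx, 15:vx, 17:tri, 18:tri, 19:tri, 20:vx, 21:vx, 22:vx, 23:tri, 24:tri, 25:tri, 26:tri edges: (11,1,c); (11,1,ck); (11,4,c); (11,6,c); (17,8,c); (17,13,c); (17,14,c); (18,10,c); (18,14,c); (18,15,c); (19,13,c); (19,14,c); (19,15,c); (23,3,c); (23,20,c); (23,22,c); (24,13,c); (24,20,c); (24,21,c); (25,15,c); (25,21,c); (25,22,c); (26,20,c); (26,21,c); (26,22,c)
final:
nodes: 1:vx, 3:vx, 4:vx, 6:vx, 8:vx, 10:vx, 11:tri, 13:vx, 14:vx, 15:vx, 17:tri, 18:tri, 19:tri, 20:vx, 21:vx, 22:vx, 23:tri, 24:tri, 25:tri, 26:tri
edges: (11,1,c); (11,1,ck); (11,4,c); (11,6,c); (17,8,c); (17,13,c); (17,14,c); (18,10,c); (18,14,c); (18,15,c); (19,13,c); (19,14,c); (19,15,c); (23,3,c); (23,20,c); (23,22,c); (24,13,c); (24,20,c); (24,21,c); (25,15,c); (25,21,c); (25,22,c); (26,20,c); (26,21,c); (26,22,c)


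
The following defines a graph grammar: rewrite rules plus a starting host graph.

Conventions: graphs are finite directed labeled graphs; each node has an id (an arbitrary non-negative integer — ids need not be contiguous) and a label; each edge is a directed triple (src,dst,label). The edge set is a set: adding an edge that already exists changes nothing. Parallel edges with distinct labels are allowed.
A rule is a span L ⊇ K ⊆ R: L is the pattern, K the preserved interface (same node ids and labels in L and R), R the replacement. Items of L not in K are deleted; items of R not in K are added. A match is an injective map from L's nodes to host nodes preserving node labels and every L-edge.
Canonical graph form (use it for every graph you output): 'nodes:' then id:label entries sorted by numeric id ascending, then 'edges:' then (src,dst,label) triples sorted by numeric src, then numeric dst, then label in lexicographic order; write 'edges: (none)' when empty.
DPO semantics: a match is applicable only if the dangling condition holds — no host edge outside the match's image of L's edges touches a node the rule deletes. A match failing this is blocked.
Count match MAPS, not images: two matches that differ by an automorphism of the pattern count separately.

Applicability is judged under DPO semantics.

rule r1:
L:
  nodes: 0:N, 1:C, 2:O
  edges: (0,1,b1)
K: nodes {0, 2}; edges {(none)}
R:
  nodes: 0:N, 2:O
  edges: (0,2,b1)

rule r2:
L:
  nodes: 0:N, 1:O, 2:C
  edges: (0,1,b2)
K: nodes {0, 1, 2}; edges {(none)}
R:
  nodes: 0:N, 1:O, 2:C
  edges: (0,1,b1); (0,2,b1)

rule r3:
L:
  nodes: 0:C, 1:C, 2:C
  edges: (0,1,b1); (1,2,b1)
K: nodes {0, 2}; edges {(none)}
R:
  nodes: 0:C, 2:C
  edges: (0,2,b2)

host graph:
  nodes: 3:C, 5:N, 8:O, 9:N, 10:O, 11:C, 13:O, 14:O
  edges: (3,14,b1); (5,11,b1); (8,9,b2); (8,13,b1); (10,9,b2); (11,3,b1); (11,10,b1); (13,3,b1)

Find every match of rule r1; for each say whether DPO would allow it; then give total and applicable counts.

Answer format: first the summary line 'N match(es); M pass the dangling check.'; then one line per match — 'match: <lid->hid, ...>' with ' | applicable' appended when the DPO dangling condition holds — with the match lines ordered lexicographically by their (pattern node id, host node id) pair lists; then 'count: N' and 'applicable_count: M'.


4 match(es); 0 pass the dangling check.
match: 0->5, 1->11, 2->8
match: 0->5, 1->11, 2->10
match: 0->5, 1->11, 2->13
match: 0->5, 1->11, 2->14
count: 4
applicable_count: 0


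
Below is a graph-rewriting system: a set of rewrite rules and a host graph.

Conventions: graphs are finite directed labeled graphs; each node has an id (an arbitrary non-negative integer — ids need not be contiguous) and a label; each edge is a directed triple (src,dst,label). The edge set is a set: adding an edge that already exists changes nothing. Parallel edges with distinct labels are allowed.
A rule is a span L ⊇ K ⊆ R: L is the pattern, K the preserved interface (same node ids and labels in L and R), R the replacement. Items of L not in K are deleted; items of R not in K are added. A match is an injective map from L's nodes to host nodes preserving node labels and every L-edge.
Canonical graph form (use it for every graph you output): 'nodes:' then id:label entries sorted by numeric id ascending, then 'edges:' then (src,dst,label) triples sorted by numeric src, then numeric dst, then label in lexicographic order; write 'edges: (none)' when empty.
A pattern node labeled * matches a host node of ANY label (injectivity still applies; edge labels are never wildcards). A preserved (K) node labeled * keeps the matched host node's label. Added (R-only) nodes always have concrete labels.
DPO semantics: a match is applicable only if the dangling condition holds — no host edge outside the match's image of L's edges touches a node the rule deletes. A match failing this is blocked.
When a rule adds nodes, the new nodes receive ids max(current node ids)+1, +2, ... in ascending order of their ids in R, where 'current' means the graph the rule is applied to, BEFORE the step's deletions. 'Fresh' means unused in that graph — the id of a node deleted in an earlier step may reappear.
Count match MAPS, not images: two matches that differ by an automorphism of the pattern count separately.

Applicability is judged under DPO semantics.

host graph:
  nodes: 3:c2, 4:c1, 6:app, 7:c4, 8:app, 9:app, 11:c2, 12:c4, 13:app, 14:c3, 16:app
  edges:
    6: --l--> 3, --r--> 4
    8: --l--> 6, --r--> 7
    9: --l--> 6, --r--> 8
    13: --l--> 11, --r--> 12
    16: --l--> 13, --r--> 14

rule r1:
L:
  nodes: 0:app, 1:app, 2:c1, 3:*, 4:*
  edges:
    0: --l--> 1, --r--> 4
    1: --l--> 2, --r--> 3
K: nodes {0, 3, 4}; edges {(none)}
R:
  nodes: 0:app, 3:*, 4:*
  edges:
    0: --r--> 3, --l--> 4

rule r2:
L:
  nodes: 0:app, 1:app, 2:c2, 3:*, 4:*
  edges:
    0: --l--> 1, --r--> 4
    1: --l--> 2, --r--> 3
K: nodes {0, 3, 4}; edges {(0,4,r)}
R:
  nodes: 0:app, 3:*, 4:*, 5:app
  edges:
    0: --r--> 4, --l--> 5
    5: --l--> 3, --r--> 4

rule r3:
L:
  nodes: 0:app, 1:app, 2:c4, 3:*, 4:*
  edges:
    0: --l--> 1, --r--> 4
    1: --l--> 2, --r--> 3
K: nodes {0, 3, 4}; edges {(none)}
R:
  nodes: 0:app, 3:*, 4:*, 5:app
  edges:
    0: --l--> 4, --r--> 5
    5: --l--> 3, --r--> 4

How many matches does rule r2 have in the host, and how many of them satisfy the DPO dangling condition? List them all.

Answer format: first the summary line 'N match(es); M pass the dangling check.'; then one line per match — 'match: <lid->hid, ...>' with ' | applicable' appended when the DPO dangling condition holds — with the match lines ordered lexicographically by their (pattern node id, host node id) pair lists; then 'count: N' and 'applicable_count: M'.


3 match(es); 1 pass the dangling check.
match: 0->8, 1->6, 2->3, 3->4, 4->7
match: 0->9, 1->6, 2->3, 3->4, 4->8
match: 0->16, 1->13, 2->11, 3->12, 4->14 | applicable
count: 3
applicable_count: 1
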